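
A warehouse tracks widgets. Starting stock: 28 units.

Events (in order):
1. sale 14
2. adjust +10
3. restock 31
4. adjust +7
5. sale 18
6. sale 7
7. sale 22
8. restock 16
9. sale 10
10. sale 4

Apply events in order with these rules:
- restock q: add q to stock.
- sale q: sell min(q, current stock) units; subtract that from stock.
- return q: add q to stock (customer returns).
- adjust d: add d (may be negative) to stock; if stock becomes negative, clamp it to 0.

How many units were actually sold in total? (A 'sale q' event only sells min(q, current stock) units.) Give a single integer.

Answer: 75

Derivation:
Processing events:
Start: stock = 28
  Event 1 (sale 14): sell min(14,28)=14. stock: 28 - 14 = 14. total_sold = 14
  Event 2 (adjust +10): 14 + 10 = 24
  Event 3 (restock 31): 24 + 31 = 55
  Event 4 (adjust +7): 55 + 7 = 62
  Event 5 (sale 18): sell min(18,62)=18. stock: 62 - 18 = 44. total_sold = 32
  Event 6 (sale 7): sell min(7,44)=7. stock: 44 - 7 = 37. total_sold = 39
  Event 7 (sale 22): sell min(22,37)=22. stock: 37 - 22 = 15. total_sold = 61
  Event 8 (restock 16): 15 + 16 = 31
  Event 9 (sale 10): sell min(10,31)=10. stock: 31 - 10 = 21. total_sold = 71
  Event 10 (sale 4): sell min(4,21)=4. stock: 21 - 4 = 17. total_sold = 75
Final: stock = 17, total_sold = 75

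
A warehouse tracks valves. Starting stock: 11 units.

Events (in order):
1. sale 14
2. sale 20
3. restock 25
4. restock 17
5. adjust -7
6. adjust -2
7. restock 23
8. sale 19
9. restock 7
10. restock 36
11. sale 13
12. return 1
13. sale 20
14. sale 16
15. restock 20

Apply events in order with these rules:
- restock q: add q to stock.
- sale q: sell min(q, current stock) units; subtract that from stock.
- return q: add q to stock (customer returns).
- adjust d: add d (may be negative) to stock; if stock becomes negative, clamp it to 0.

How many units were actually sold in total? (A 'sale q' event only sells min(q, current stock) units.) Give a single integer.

Processing events:
Start: stock = 11
  Event 1 (sale 14): sell min(14,11)=11. stock: 11 - 11 = 0. total_sold = 11
  Event 2 (sale 20): sell min(20,0)=0. stock: 0 - 0 = 0. total_sold = 11
  Event 3 (restock 25): 0 + 25 = 25
  Event 4 (restock 17): 25 + 17 = 42
  Event 5 (adjust -7): 42 + -7 = 35
  Event 6 (adjust -2): 35 + -2 = 33
  Event 7 (restock 23): 33 + 23 = 56
  Event 8 (sale 19): sell min(19,56)=19. stock: 56 - 19 = 37. total_sold = 30
  Event 9 (restock 7): 37 + 7 = 44
  Event 10 (restock 36): 44 + 36 = 80
  Event 11 (sale 13): sell min(13,80)=13. stock: 80 - 13 = 67. total_sold = 43
  Event 12 (return 1): 67 + 1 = 68
  Event 13 (sale 20): sell min(20,68)=20. stock: 68 - 20 = 48. total_sold = 63
  Event 14 (sale 16): sell min(16,48)=16. stock: 48 - 16 = 32. total_sold = 79
  Event 15 (restock 20): 32 + 20 = 52
Final: stock = 52, total_sold = 79

Answer: 79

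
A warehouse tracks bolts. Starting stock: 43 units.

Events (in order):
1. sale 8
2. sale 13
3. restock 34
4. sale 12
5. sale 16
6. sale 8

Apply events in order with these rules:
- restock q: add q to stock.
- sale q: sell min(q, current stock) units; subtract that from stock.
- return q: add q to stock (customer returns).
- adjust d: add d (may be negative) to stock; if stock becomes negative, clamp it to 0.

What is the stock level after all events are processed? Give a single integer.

Answer: 20

Derivation:
Processing events:
Start: stock = 43
  Event 1 (sale 8): sell min(8,43)=8. stock: 43 - 8 = 35. total_sold = 8
  Event 2 (sale 13): sell min(13,35)=13. stock: 35 - 13 = 22. total_sold = 21
  Event 3 (restock 34): 22 + 34 = 56
  Event 4 (sale 12): sell min(12,56)=12. stock: 56 - 12 = 44. total_sold = 33
  Event 5 (sale 16): sell min(16,44)=16. stock: 44 - 16 = 28. total_sold = 49
  Event 6 (sale 8): sell min(8,28)=8. stock: 28 - 8 = 20. total_sold = 57
Final: stock = 20, total_sold = 57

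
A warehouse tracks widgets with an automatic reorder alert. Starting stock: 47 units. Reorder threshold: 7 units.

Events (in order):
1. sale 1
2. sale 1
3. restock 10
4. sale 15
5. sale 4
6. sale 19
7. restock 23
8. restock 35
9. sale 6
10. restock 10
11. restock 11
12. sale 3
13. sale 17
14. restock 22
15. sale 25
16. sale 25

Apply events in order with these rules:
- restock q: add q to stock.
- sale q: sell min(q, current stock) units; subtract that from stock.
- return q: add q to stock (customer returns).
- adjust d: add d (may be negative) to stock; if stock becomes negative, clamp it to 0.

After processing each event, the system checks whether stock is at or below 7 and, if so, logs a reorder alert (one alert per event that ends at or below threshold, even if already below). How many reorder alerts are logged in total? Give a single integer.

Processing events:
Start: stock = 47
  Event 1 (sale 1): sell min(1,47)=1. stock: 47 - 1 = 46. total_sold = 1
  Event 2 (sale 1): sell min(1,46)=1. stock: 46 - 1 = 45. total_sold = 2
  Event 3 (restock 10): 45 + 10 = 55
  Event 4 (sale 15): sell min(15,55)=15. stock: 55 - 15 = 40. total_sold = 17
  Event 5 (sale 4): sell min(4,40)=4. stock: 40 - 4 = 36. total_sold = 21
  Event 6 (sale 19): sell min(19,36)=19. stock: 36 - 19 = 17. total_sold = 40
  Event 7 (restock 23): 17 + 23 = 40
  Event 8 (restock 35): 40 + 35 = 75
  Event 9 (sale 6): sell min(6,75)=6. stock: 75 - 6 = 69. total_sold = 46
  Event 10 (restock 10): 69 + 10 = 79
  Event 11 (restock 11): 79 + 11 = 90
  Event 12 (sale 3): sell min(3,90)=3. stock: 90 - 3 = 87. total_sold = 49
  Event 13 (sale 17): sell min(17,87)=17. stock: 87 - 17 = 70. total_sold = 66
  Event 14 (restock 22): 70 + 22 = 92
  Event 15 (sale 25): sell min(25,92)=25. stock: 92 - 25 = 67. total_sold = 91
  Event 16 (sale 25): sell min(25,67)=25. stock: 67 - 25 = 42. total_sold = 116
Final: stock = 42, total_sold = 116

Checking against threshold 7:
  After event 1: stock=46 > 7
  After event 2: stock=45 > 7
  After event 3: stock=55 > 7
  After event 4: stock=40 > 7
  After event 5: stock=36 > 7
  After event 6: stock=17 > 7
  After event 7: stock=40 > 7
  After event 8: stock=75 > 7
  After event 9: stock=69 > 7
  After event 10: stock=79 > 7
  After event 11: stock=90 > 7
  After event 12: stock=87 > 7
  After event 13: stock=70 > 7
  After event 14: stock=92 > 7
  After event 15: stock=67 > 7
  After event 16: stock=42 > 7
Alert events: []. Count = 0

Answer: 0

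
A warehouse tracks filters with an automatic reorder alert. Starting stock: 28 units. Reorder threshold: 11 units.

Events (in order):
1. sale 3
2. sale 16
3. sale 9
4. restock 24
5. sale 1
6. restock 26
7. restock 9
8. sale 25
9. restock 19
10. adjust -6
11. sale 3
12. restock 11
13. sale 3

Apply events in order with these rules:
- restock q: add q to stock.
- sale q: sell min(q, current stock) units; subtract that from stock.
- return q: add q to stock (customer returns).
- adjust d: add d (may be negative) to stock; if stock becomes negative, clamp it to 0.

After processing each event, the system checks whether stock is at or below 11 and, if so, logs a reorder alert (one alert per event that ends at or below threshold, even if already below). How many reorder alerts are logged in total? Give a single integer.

Answer: 2

Derivation:
Processing events:
Start: stock = 28
  Event 1 (sale 3): sell min(3,28)=3. stock: 28 - 3 = 25. total_sold = 3
  Event 2 (sale 16): sell min(16,25)=16. stock: 25 - 16 = 9. total_sold = 19
  Event 3 (sale 9): sell min(9,9)=9. stock: 9 - 9 = 0. total_sold = 28
  Event 4 (restock 24): 0 + 24 = 24
  Event 5 (sale 1): sell min(1,24)=1. stock: 24 - 1 = 23. total_sold = 29
  Event 6 (restock 26): 23 + 26 = 49
  Event 7 (restock 9): 49 + 9 = 58
  Event 8 (sale 25): sell min(25,58)=25. stock: 58 - 25 = 33. total_sold = 54
  Event 9 (restock 19): 33 + 19 = 52
  Event 10 (adjust -6): 52 + -6 = 46
  Event 11 (sale 3): sell min(3,46)=3. stock: 46 - 3 = 43. total_sold = 57
  Event 12 (restock 11): 43 + 11 = 54
  Event 13 (sale 3): sell min(3,54)=3. stock: 54 - 3 = 51. total_sold = 60
Final: stock = 51, total_sold = 60

Checking against threshold 11:
  After event 1: stock=25 > 11
  After event 2: stock=9 <= 11 -> ALERT
  After event 3: stock=0 <= 11 -> ALERT
  After event 4: stock=24 > 11
  After event 5: stock=23 > 11
  After event 6: stock=49 > 11
  After event 7: stock=58 > 11
  After event 8: stock=33 > 11
  After event 9: stock=52 > 11
  After event 10: stock=46 > 11
  After event 11: stock=43 > 11
  After event 12: stock=54 > 11
  After event 13: stock=51 > 11
Alert events: [2, 3]. Count = 2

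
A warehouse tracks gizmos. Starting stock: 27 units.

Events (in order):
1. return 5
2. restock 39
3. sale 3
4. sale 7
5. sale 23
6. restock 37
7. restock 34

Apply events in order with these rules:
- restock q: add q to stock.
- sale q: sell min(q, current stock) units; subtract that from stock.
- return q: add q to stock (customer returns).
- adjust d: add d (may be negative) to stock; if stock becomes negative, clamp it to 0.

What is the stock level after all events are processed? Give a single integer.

Answer: 109

Derivation:
Processing events:
Start: stock = 27
  Event 1 (return 5): 27 + 5 = 32
  Event 2 (restock 39): 32 + 39 = 71
  Event 3 (sale 3): sell min(3,71)=3. stock: 71 - 3 = 68. total_sold = 3
  Event 4 (sale 7): sell min(7,68)=7. stock: 68 - 7 = 61. total_sold = 10
  Event 5 (sale 23): sell min(23,61)=23. stock: 61 - 23 = 38. total_sold = 33
  Event 6 (restock 37): 38 + 37 = 75
  Event 7 (restock 34): 75 + 34 = 109
Final: stock = 109, total_sold = 33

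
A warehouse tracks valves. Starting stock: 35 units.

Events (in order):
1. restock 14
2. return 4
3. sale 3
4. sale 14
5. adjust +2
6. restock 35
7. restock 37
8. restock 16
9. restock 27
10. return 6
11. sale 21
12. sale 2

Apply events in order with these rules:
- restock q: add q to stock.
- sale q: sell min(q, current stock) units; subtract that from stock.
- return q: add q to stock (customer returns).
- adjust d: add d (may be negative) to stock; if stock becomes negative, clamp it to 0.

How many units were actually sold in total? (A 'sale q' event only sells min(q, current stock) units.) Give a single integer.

Answer: 40

Derivation:
Processing events:
Start: stock = 35
  Event 1 (restock 14): 35 + 14 = 49
  Event 2 (return 4): 49 + 4 = 53
  Event 3 (sale 3): sell min(3,53)=3. stock: 53 - 3 = 50. total_sold = 3
  Event 4 (sale 14): sell min(14,50)=14. stock: 50 - 14 = 36. total_sold = 17
  Event 5 (adjust +2): 36 + 2 = 38
  Event 6 (restock 35): 38 + 35 = 73
  Event 7 (restock 37): 73 + 37 = 110
  Event 8 (restock 16): 110 + 16 = 126
  Event 9 (restock 27): 126 + 27 = 153
  Event 10 (return 6): 153 + 6 = 159
  Event 11 (sale 21): sell min(21,159)=21. stock: 159 - 21 = 138. total_sold = 38
  Event 12 (sale 2): sell min(2,138)=2. stock: 138 - 2 = 136. total_sold = 40
Final: stock = 136, total_sold = 40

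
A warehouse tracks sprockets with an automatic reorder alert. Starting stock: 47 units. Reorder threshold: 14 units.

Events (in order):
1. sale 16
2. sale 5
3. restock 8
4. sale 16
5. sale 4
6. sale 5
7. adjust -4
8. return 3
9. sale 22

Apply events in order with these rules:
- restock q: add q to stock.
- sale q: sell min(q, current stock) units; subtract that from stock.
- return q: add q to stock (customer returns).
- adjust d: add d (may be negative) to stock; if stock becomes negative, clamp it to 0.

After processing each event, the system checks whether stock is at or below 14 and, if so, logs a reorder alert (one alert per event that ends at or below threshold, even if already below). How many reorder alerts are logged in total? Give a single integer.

Processing events:
Start: stock = 47
  Event 1 (sale 16): sell min(16,47)=16. stock: 47 - 16 = 31. total_sold = 16
  Event 2 (sale 5): sell min(5,31)=5. stock: 31 - 5 = 26. total_sold = 21
  Event 3 (restock 8): 26 + 8 = 34
  Event 4 (sale 16): sell min(16,34)=16. stock: 34 - 16 = 18. total_sold = 37
  Event 5 (sale 4): sell min(4,18)=4. stock: 18 - 4 = 14. total_sold = 41
  Event 6 (sale 5): sell min(5,14)=5. stock: 14 - 5 = 9. total_sold = 46
  Event 7 (adjust -4): 9 + -4 = 5
  Event 8 (return 3): 5 + 3 = 8
  Event 9 (sale 22): sell min(22,8)=8. stock: 8 - 8 = 0. total_sold = 54
Final: stock = 0, total_sold = 54

Checking against threshold 14:
  After event 1: stock=31 > 14
  After event 2: stock=26 > 14
  After event 3: stock=34 > 14
  After event 4: stock=18 > 14
  After event 5: stock=14 <= 14 -> ALERT
  After event 6: stock=9 <= 14 -> ALERT
  After event 7: stock=5 <= 14 -> ALERT
  After event 8: stock=8 <= 14 -> ALERT
  After event 9: stock=0 <= 14 -> ALERT
Alert events: [5, 6, 7, 8, 9]. Count = 5

Answer: 5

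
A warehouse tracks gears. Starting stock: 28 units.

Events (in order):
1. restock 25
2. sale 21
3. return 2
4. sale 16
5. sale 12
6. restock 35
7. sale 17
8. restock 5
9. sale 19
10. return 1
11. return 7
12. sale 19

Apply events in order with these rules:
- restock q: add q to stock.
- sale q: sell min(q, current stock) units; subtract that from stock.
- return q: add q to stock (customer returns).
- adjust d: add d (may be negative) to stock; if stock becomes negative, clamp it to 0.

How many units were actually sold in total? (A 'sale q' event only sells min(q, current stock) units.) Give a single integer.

Answer: 103

Derivation:
Processing events:
Start: stock = 28
  Event 1 (restock 25): 28 + 25 = 53
  Event 2 (sale 21): sell min(21,53)=21. stock: 53 - 21 = 32. total_sold = 21
  Event 3 (return 2): 32 + 2 = 34
  Event 4 (sale 16): sell min(16,34)=16. stock: 34 - 16 = 18. total_sold = 37
  Event 5 (sale 12): sell min(12,18)=12. stock: 18 - 12 = 6. total_sold = 49
  Event 6 (restock 35): 6 + 35 = 41
  Event 7 (sale 17): sell min(17,41)=17. stock: 41 - 17 = 24. total_sold = 66
  Event 8 (restock 5): 24 + 5 = 29
  Event 9 (sale 19): sell min(19,29)=19. stock: 29 - 19 = 10. total_sold = 85
  Event 10 (return 1): 10 + 1 = 11
  Event 11 (return 7): 11 + 7 = 18
  Event 12 (sale 19): sell min(19,18)=18. stock: 18 - 18 = 0. total_sold = 103
Final: stock = 0, total_sold = 103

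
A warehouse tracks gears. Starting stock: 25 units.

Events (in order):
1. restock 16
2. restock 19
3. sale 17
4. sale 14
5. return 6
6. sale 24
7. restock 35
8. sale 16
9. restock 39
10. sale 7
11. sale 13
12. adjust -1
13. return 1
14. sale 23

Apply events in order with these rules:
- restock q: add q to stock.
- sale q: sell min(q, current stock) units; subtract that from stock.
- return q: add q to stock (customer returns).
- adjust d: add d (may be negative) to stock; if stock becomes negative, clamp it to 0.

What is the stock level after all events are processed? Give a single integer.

Answer: 26

Derivation:
Processing events:
Start: stock = 25
  Event 1 (restock 16): 25 + 16 = 41
  Event 2 (restock 19): 41 + 19 = 60
  Event 3 (sale 17): sell min(17,60)=17. stock: 60 - 17 = 43. total_sold = 17
  Event 4 (sale 14): sell min(14,43)=14. stock: 43 - 14 = 29. total_sold = 31
  Event 5 (return 6): 29 + 6 = 35
  Event 6 (sale 24): sell min(24,35)=24. stock: 35 - 24 = 11. total_sold = 55
  Event 7 (restock 35): 11 + 35 = 46
  Event 8 (sale 16): sell min(16,46)=16. stock: 46 - 16 = 30. total_sold = 71
  Event 9 (restock 39): 30 + 39 = 69
  Event 10 (sale 7): sell min(7,69)=7. stock: 69 - 7 = 62. total_sold = 78
  Event 11 (sale 13): sell min(13,62)=13. stock: 62 - 13 = 49. total_sold = 91
  Event 12 (adjust -1): 49 + -1 = 48
  Event 13 (return 1): 48 + 1 = 49
  Event 14 (sale 23): sell min(23,49)=23. stock: 49 - 23 = 26. total_sold = 114
Final: stock = 26, total_sold = 114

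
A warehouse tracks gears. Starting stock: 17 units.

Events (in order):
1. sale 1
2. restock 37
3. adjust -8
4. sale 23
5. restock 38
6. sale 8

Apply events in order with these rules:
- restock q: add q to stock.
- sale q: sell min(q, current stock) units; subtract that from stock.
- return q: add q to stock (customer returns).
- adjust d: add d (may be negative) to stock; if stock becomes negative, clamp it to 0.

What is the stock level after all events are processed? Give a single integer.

Answer: 52

Derivation:
Processing events:
Start: stock = 17
  Event 1 (sale 1): sell min(1,17)=1. stock: 17 - 1 = 16. total_sold = 1
  Event 2 (restock 37): 16 + 37 = 53
  Event 3 (adjust -8): 53 + -8 = 45
  Event 4 (sale 23): sell min(23,45)=23. stock: 45 - 23 = 22. total_sold = 24
  Event 5 (restock 38): 22 + 38 = 60
  Event 6 (sale 8): sell min(8,60)=8. stock: 60 - 8 = 52. total_sold = 32
Final: stock = 52, total_sold = 32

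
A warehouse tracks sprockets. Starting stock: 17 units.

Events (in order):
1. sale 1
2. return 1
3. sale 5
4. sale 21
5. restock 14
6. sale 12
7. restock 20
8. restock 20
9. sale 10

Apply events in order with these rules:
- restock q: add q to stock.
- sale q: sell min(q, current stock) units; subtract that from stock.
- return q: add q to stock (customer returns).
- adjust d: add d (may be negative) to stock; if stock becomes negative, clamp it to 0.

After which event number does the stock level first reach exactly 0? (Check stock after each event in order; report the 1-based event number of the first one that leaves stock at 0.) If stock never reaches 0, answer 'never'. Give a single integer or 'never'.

Answer: 4

Derivation:
Processing events:
Start: stock = 17
  Event 1 (sale 1): sell min(1,17)=1. stock: 17 - 1 = 16. total_sold = 1
  Event 2 (return 1): 16 + 1 = 17
  Event 3 (sale 5): sell min(5,17)=5. stock: 17 - 5 = 12. total_sold = 6
  Event 4 (sale 21): sell min(21,12)=12. stock: 12 - 12 = 0. total_sold = 18
  Event 5 (restock 14): 0 + 14 = 14
  Event 6 (sale 12): sell min(12,14)=12. stock: 14 - 12 = 2. total_sold = 30
  Event 7 (restock 20): 2 + 20 = 22
  Event 8 (restock 20): 22 + 20 = 42
  Event 9 (sale 10): sell min(10,42)=10. stock: 42 - 10 = 32. total_sold = 40
Final: stock = 32, total_sold = 40

First zero at event 4.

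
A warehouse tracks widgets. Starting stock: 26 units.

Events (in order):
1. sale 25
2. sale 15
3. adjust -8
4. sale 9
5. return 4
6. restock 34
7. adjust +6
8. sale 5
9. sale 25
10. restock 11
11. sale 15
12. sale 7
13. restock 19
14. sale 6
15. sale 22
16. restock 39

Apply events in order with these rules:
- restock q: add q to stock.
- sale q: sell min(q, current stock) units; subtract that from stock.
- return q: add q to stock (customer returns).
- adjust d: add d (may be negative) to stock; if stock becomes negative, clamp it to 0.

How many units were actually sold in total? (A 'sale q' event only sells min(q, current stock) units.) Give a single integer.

Processing events:
Start: stock = 26
  Event 1 (sale 25): sell min(25,26)=25. stock: 26 - 25 = 1. total_sold = 25
  Event 2 (sale 15): sell min(15,1)=1. stock: 1 - 1 = 0. total_sold = 26
  Event 3 (adjust -8): 0 + -8 = 0 (clamped to 0)
  Event 4 (sale 9): sell min(9,0)=0. stock: 0 - 0 = 0. total_sold = 26
  Event 5 (return 4): 0 + 4 = 4
  Event 6 (restock 34): 4 + 34 = 38
  Event 7 (adjust +6): 38 + 6 = 44
  Event 8 (sale 5): sell min(5,44)=5. stock: 44 - 5 = 39. total_sold = 31
  Event 9 (sale 25): sell min(25,39)=25. stock: 39 - 25 = 14. total_sold = 56
  Event 10 (restock 11): 14 + 11 = 25
  Event 11 (sale 15): sell min(15,25)=15. stock: 25 - 15 = 10. total_sold = 71
  Event 12 (sale 7): sell min(7,10)=7. stock: 10 - 7 = 3. total_sold = 78
  Event 13 (restock 19): 3 + 19 = 22
  Event 14 (sale 6): sell min(6,22)=6. stock: 22 - 6 = 16. total_sold = 84
  Event 15 (sale 22): sell min(22,16)=16. stock: 16 - 16 = 0. total_sold = 100
  Event 16 (restock 39): 0 + 39 = 39
Final: stock = 39, total_sold = 100

Answer: 100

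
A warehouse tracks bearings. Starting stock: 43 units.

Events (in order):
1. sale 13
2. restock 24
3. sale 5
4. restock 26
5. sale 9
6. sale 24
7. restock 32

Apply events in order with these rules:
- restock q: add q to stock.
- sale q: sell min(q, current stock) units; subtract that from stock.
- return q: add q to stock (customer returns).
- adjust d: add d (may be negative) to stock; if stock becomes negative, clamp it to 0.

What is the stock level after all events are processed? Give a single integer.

Answer: 74

Derivation:
Processing events:
Start: stock = 43
  Event 1 (sale 13): sell min(13,43)=13. stock: 43 - 13 = 30. total_sold = 13
  Event 2 (restock 24): 30 + 24 = 54
  Event 3 (sale 5): sell min(5,54)=5. stock: 54 - 5 = 49. total_sold = 18
  Event 4 (restock 26): 49 + 26 = 75
  Event 5 (sale 9): sell min(9,75)=9. stock: 75 - 9 = 66. total_sold = 27
  Event 6 (sale 24): sell min(24,66)=24. stock: 66 - 24 = 42. total_sold = 51
  Event 7 (restock 32): 42 + 32 = 74
Final: stock = 74, total_sold = 51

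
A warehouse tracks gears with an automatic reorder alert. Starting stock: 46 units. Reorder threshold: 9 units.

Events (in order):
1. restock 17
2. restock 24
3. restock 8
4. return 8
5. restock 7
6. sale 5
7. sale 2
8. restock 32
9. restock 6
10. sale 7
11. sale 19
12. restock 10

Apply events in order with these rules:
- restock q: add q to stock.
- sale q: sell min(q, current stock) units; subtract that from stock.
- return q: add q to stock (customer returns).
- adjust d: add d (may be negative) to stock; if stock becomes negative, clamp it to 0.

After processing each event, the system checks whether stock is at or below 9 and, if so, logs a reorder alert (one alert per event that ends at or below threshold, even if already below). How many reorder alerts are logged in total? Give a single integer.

Processing events:
Start: stock = 46
  Event 1 (restock 17): 46 + 17 = 63
  Event 2 (restock 24): 63 + 24 = 87
  Event 3 (restock 8): 87 + 8 = 95
  Event 4 (return 8): 95 + 8 = 103
  Event 5 (restock 7): 103 + 7 = 110
  Event 6 (sale 5): sell min(5,110)=5. stock: 110 - 5 = 105. total_sold = 5
  Event 7 (sale 2): sell min(2,105)=2. stock: 105 - 2 = 103. total_sold = 7
  Event 8 (restock 32): 103 + 32 = 135
  Event 9 (restock 6): 135 + 6 = 141
  Event 10 (sale 7): sell min(7,141)=7. stock: 141 - 7 = 134. total_sold = 14
  Event 11 (sale 19): sell min(19,134)=19. stock: 134 - 19 = 115. total_sold = 33
  Event 12 (restock 10): 115 + 10 = 125
Final: stock = 125, total_sold = 33

Checking against threshold 9:
  After event 1: stock=63 > 9
  After event 2: stock=87 > 9
  After event 3: stock=95 > 9
  After event 4: stock=103 > 9
  After event 5: stock=110 > 9
  After event 6: stock=105 > 9
  After event 7: stock=103 > 9
  After event 8: stock=135 > 9
  After event 9: stock=141 > 9
  After event 10: stock=134 > 9
  After event 11: stock=115 > 9
  After event 12: stock=125 > 9
Alert events: []. Count = 0

Answer: 0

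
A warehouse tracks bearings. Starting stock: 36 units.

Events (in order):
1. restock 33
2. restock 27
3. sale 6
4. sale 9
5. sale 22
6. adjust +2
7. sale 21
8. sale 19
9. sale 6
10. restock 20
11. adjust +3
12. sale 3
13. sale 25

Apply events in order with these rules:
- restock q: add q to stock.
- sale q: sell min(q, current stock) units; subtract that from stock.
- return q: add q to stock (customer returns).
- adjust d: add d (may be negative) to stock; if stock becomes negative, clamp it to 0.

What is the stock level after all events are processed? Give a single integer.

Answer: 10

Derivation:
Processing events:
Start: stock = 36
  Event 1 (restock 33): 36 + 33 = 69
  Event 2 (restock 27): 69 + 27 = 96
  Event 3 (sale 6): sell min(6,96)=6. stock: 96 - 6 = 90. total_sold = 6
  Event 4 (sale 9): sell min(9,90)=9. stock: 90 - 9 = 81. total_sold = 15
  Event 5 (sale 22): sell min(22,81)=22. stock: 81 - 22 = 59. total_sold = 37
  Event 6 (adjust +2): 59 + 2 = 61
  Event 7 (sale 21): sell min(21,61)=21. stock: 61 - 21 = 40. total_sold = 58
  Event 8 (sale 19): sell min(19,40)=19. stock: 40 - 19 = 21. total_sold = 77
  Event 9 (sale 6): sell min(6,21)=6. stock: 21 - 6 = 15. total_sold = 83
  Event 10 (restock 20): 15 + 20 = 35
  Event 11 (adjust +3): 35 + 3 = 38
  Event 12 (sale 3): sell min(3,38)=3. stock: 38 - 3 = 35. total_sold = 86
  Event 13 (sale 25): sell min(25,35)=25. stock: 35 - 25 = 10. total_sold = 111
Final: stock = 10, total_sold = 111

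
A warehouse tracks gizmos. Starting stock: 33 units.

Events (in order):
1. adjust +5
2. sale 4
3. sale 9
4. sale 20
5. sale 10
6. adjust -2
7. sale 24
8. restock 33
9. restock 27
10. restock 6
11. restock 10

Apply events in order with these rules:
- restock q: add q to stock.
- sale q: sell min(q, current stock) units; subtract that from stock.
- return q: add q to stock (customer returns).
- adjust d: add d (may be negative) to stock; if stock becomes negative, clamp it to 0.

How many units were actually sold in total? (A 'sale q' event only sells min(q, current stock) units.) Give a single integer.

Processing events:
Start: stock = 33
  Event 1 (adjust +5): 33 + 5 = 38
  Event 2 (sale 4): sell min(4,38)=4. stock: 38 - 4 = 34. total_sold = 4
  Event 3 (sale 9): sell min(9,34)=9. stock: 34 - 9 = 25. total_sold = 13
  Event 4 (sale 20): sell min(20,25)=20. stock: 25 - 20 = 5. total_sold = 33
  Event 5 (sale 10): sell min(10,5)=5. stock: 5 - 5 = 0. total_sold = 38
  Event 6 (adjust -2): 0 + -2 = 0 (clamped to 0)
  Event 7 (sale 24): sell min(24,0)=0. stock: 0 - 0 = 0. total_sold = 38
  Event 8 (restock 33): 0 + 33 = 33
  Event 9 (restock 27): 33 + 27 = 60
  Event 10 (restock 6): 60 + 6 = 66
  Event 11 (restock 10): 66 + 10 = 76
Final: stock = 76, total_sold = 38

Answer: 38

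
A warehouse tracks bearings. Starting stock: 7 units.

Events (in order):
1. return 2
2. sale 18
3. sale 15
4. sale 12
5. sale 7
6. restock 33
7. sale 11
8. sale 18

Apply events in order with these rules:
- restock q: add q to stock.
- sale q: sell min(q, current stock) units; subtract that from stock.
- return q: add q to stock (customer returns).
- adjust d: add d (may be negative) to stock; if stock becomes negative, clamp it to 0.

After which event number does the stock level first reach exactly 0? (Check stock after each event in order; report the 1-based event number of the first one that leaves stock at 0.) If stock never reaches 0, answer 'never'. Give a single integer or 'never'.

Processing events:
Start: stock = 7
  Event 1 (return 2): 7 + 2 = 9
  Event 2 (sale 18): sell min(18,9)=9. stock: 9 - 9 = 0. total_sold = 9
  Event 3 (sale 15): sell min(15,0)=0. stock: 0 - 0 = 0. total_sold = 9
  Event 4 (sale 12): sell min(12,0)=0. stock: 0 - 0 = 0. total_sold = 9
  Event 5 (sale 7): sell min(7,0)=0. stock: 0 - 0 = 0. total_sold = 9
  Event 6 (restock 33): 0 + 33 = 33
  Event 7 (sale 11): sell min(11,33)=11. stock: 33 - 11 = 22. total_sold = 20
  Event 8 (sale 18): sell min(18,22)=18. stock: 22 - 18 = 4. total_sold = 38
Final: stock = 4, total_sold = 38

First zero at event 2.

Answer: 2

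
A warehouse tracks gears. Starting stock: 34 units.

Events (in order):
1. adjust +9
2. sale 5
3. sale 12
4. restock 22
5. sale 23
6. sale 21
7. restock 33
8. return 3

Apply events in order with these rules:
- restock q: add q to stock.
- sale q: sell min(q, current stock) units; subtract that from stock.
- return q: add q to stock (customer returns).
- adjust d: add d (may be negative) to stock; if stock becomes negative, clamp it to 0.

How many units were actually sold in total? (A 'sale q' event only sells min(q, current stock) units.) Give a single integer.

Answer: 61

Derivation:
Processing events:
Start: stock = 34
  Event 1 (adjust +9): 34 + 9 = 43
  Event 2 (sale 5): sell min(5,43)=5. stock: 43 - 5 = 38. total_sold = 5
  Event 3 (sale 12): sell min(12,38)=12. stock: 38 - 12 = 26. total_sold = 17
  Event 4 (restock 22): 26 + 22 = 48
  Event 5 (sale 23): sell min(23,48)=23. stock: 48 - 23 = 25. total_sold = 40
  Event 6 (sale 21): sell min(21,25)=21. stock: 25 - 21 = 4. total_sold = 61
  Event 7 (restock 33): 4 + 33 = 37
  Event 8 (return 3): 37 + 3 = 40
Final: stock = 40, total_sold = 61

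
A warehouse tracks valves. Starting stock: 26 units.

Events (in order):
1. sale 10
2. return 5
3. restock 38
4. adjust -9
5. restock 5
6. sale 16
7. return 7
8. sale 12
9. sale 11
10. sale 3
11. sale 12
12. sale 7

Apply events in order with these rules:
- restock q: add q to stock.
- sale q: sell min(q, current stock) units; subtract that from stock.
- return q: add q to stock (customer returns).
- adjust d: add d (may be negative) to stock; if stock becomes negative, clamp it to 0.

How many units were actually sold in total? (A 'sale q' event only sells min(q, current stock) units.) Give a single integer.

Processing events:
Start: stock = 26
  Event 1 (sale 10): sell min(10,26)=10. stock: 26 - 10 = 16. total_sold = 10
  Event 2 (return 5): 16 + 5 = 21
  Event 3 (restock 38): 21 + 38 = 59
  Event 4 (adjust -9): 59 + -9 = 50
  Event 5 (restock 5): 50 + 5 = 55
  Event 6 (sale 16): sell min(16,55)=16. stock: 55 - 16 = 39. total_sold = 26
  Event 7 (return 7): 39 + 7 = 46
  Event 8 (sale 12): sell min(12,46)=12. stock: 46 - 12 = 34. total_sold = 38
  Event 9 (sale 11): sell min(11,34)=11. stock: 34 - 11 = 23. total_sold = 49
  Event 10 (sale 3): sell min(3,23)=3. stock: 23 - 3 = 20. total_sold = 52
  Event 11 (sale 12): sell min(12,20)=12. stock: 20 - 12 = 8. total_sold = 64
  Event 12 (sale 7): sell min(7,8)=7. stock: 8 - 7 = 1. total_sold = 71
Final: stock = 1, total_sold = 71

Answer: 71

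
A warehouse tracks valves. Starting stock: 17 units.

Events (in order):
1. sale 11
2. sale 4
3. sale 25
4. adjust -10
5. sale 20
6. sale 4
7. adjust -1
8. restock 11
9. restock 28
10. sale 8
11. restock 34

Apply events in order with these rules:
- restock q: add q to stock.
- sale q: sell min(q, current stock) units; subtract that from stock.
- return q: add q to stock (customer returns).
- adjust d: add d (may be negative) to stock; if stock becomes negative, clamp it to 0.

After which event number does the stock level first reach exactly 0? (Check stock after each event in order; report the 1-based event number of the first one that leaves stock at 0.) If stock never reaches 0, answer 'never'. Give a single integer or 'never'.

Processing events:
Start: stock = 17
  Event 1 (sale 11): sell min(11,17)=11. stock: 17 - 11 = 6. total_sold = 11
  Event 2 (sale 4): sell min(4,6)=4. stock: 6 - 4 = 2. total_sold = 15
  Event 3 (sale 25): sell min(25,2)=2. stock: 2 - 2 = 0. total_sold = 17
  Event 4 (adjust -10): 0 + -10 = 0 (clamped to 0)
  Event 5 (sale 20): sell min(20,0)=0. stock: 0 - 0 = 0. total_sold = 17
  Event 6 (sale 4): sell min(4,0)=0. stock: 0 - 0 = 0. total_sold = 17
  Event 7 (adjust -1): 0 + -1 = 0 (clamped to 0)
  Event 8 (restock 11): 0 + 11 = 11
  Event 9 (restock 28): 11 + 28 = 39
  Event 10 (sale 8): sell min(8,39)=8. stock: 39 - 8 = 31. total_sold = 25
  Event 11 (restock 34): 31 + 34 = 65
Final: stock = 65, total_sold = 25

First zero at event 3.

Answer: 3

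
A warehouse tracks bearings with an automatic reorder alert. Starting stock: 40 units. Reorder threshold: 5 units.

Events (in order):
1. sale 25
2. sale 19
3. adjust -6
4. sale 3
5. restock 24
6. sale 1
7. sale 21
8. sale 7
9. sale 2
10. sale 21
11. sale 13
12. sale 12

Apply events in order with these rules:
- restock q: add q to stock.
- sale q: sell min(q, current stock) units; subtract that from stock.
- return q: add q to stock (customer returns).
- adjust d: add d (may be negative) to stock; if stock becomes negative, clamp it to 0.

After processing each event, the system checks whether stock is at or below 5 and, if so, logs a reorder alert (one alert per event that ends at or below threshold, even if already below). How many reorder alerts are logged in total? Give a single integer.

Processing events:
Start: stock = 40
  Event 1 (sale 25): sell min(25,40)=25. stock: 40 - 25 = 15. total_sold = 25
  Event 2 (sale 19): sell min(19,15)=15. stock: 15 - 15 = 0. total_sold = 40
  Event 3 (adjust -6): 0 + -6 = 0 (clamped to 0)
  Event 4 (sale 3): sell min(3,0)=0. stock: 0 - 0 = 0. total_sold = 40
  Event 5 (restock 24): 0 + 24 = 24
  Event 6 (sale 1): sell min(1,24)=1. stock: 24 - 1 = 23. total_sold = 41
  Event 7 (sale 21): sell min(21,23)=21. stock: 23 - 21 = 2. total_sold = 62
  Event 8 (sale 7): sell min(7,2)=2. stock: 2 - 2 = 0. total_sold = 64
  Event 9 (sale 2): sell min(2,0)=0. stock: 0 - 0 = 0. total_sold = 64
  Event 10 (sale 21): sell min(21,0)=0. stock: 0 - 0 = 0. total_sold = 64
  Event 11 (sale 13): sell min(13,0)=0. stock: 0 - 0 = 0. total_sold = 64
  Event 12 (sale 12): sell min(12,0)=0. stock: 0 - 0 = 0. total_sold = 64
Final: stock = 0, total_sold = 64

Checking against threshold 5:
  After event 1: stock=15 > 5
  After event 2: stock=0 <= 5 -> ALERT
  After event 3: stock=0 <= 5 -> ALERT
  After event 4: stock=0 <= 5 -> ALERT
  After event 5: stock=24 > 5
  After event 6: stock=23 > 5
  After event 7: stock=2 <= 5 -> ALERT
  After event 8: stock=0 <= 5 -> ALERT
  After event 9: stock=0 <= 5 -> ALERT
  After event 10: stock=0 <= 5 -> ALERT
  After event 11: stock=0 <= 5 -> ALERT
  After event 12: stock=0 <= 5 -> ALERT
Alert events: [2, 3, 4, 7, 8, 9, 10, 11, 12]. Count = 9

Answer: 9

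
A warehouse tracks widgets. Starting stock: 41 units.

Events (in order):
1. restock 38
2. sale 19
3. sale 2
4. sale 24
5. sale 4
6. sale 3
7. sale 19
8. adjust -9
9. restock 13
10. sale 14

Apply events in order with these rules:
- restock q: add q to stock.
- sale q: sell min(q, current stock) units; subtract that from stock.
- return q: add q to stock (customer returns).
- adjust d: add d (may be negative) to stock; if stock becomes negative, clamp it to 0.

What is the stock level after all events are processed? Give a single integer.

Processing events:
Start: stock = 41
  Event 1 (restock 38): 41 + 38 = 79
  Event 2 (sale 19): sell min(19,79)=19. stock: 79 - 19 = 60. total_sold = 19
  Event 3 (sale 2): sell min(2,60)=2. stock: 60 - 2 = 58. total_sold = 21
  Event 4 (sale 24): sell min(24,58)=24. stock: 58 - 24 = 34. total_sold = 45
  Event 5 (sale 4): sell min(4,34)=4. stock: 34 - 4 = 30. total_sold = 49
  Event 6 (sale 3): sell min(3,30)=3. stock: 30 - 3 = 27. total_sold = 52
  Event 7 (sale 19): sell min(19,27)=19. stock: 27 - 19 = 8. total_sold = 71
  Event 8 (adjust -9): 8 + -9 = 0 (clamped to 0)
  Event 9 (restock 13): 0 + 13 = 13
  Event 10 (sale 14): sell min(14,13)=13. stock: 13 - 13 = 0. total_sold = 84
Final: stock = 0, total_sold = 84

Answer: 0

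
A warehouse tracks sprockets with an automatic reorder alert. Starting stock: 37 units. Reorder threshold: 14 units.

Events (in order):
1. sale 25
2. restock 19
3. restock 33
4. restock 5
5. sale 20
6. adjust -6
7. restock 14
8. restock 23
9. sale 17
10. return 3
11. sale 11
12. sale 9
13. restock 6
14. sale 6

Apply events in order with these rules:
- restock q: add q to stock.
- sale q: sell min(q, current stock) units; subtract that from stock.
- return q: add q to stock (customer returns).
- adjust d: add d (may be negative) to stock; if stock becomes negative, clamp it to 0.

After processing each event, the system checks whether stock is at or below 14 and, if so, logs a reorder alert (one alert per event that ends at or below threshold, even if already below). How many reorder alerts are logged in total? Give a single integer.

Processing events:
Start: stock = 37
  Event 1 (sale 25): sell min(25,37)=25. stock: 37 - 25 = 12. total_sold = 25
  Event 2 (restock 19): 12 + 19 = 31
  Event 3 (restock 33): 31 + 33 = 64
  Event 4 (restock 5): 64 + 5 = 69
  Event 5 (sale 20): sell min(20,69)=20. stock: 69 - 20 = 49. total_sold = 45
  Event 6 (adjust -6): 49 + -6 = 43
  Event 7 (restock 14): 43 + 14 = 57
  Event 8 (restock 23): 57 + 23 = 80
  Event 9 (sale 17): sell min(17,80)=17. stock: 80 - 17 = 63. total_sold = 62
  Event 10 (return 3): 63 + 3 = 66
  Event 11 (sale 11): sell min(11,66)=11. stock: 66 - 11 = 55. total_sold = 73
  Event 12 (sale 9): sell min(9,55)=9. stock: 55 - 9 = 46. total_sold = 82
  Event 13 (restock 6): 46 + 6 = 52
  Event 14 (sale 6): sell min(6,52)=6. stock: 52 - 6 = 46. total_sold = 88
Final: stock = 46, total_sold = 88

Checking against threshold 14:
  After event 1: stock=12 <= 14 -> ALERT
  After event 2: stock=31 > 14
  After event 3: stock=64 > 14
  After event 4: stock=69 > 14
  After event 5: stock=49 > 14
  After event 6: stock=43 > 14
  After event 7: stock=57 > 14
  After event 8: stock=80 > 14
  After event 9: stock=63 > 14
  After event 10: stock=66 > 14
  After event 11: stock=55 > 14
  After event 12: stock=46 > 14
  After event 13: stock=52 > 14
  After event 14: stock=46 > 14
Alert events: [1]. Count = 1

Answer: 1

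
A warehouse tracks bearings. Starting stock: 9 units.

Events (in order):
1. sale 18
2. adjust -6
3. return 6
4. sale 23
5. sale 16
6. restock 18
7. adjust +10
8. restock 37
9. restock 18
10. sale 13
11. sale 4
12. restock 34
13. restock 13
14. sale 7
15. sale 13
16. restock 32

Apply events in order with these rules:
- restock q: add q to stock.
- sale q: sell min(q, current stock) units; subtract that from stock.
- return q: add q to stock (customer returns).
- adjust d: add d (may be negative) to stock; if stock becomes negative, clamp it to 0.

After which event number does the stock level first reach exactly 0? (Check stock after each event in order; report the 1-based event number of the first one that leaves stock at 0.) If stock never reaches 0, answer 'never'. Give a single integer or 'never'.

Processing events:
Start: stock = 9
  Event 1 (sale 18): sell min(18,9)=9. stock: 9 - 9 = 0. total_sold = 9
  Event 2 (adjust -6): 0 + -6 = 0 (clamped to 0)
  Event 3 (return 6): 0 + 6 = 6
  Event 4 (sale 23): sell min(23,6)=6. stock: 6 - 6 = 0. total_sold = 15
  Event 5 (sale 16): sell min(16,0)=0. stock: 0 - 0 = 0. total_sold = 15
  Event 6 (restock 18): 0 + 18 = 18
  Event 7 (adjust +10): 18 + 10 = 28
  Event 8 (restock 37): 28 + 37 = 65
  Event 9 (restock 18): 65 + 18 = 83
  Event 10 (sale 13): sell min(13,83)=13. stock: 83 - 13 = 70. total_sold = 28
  Event 11 (sale 4): sell min(4,70)=4. stock: 70 - 4 = 66. total_sold = 32
  Event 12 (restock 34): 66 + 34 = 100
  Event 13 (restock 13): 100 + 13 = 113
  Event 14 (sale 7): sell min(7,113)=7. stock: 113 - 7 = 106. total_sold = 39
  Event 15 (sale 13): sell min(13,106)=13. stock: 106 - 13 = 93. total_sold = 52
  Event 16 (restock 32): 93 + 32 = 125
Final: stock = 125, total_sold = 52

First zero at event 1.

Answer: 1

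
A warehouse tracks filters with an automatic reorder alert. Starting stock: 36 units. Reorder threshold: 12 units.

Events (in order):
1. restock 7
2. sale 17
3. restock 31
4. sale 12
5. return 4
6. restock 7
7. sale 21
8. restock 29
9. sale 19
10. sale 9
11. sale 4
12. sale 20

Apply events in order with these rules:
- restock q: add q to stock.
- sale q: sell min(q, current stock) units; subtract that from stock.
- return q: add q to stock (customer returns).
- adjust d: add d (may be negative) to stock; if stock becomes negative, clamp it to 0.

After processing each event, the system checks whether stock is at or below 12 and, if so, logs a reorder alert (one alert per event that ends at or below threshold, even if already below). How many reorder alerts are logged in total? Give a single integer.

Answer: 1

Derivation:
Processing events:
Start: stock = 36
  Event 1 (restock 7): 36 + 7 = 43
  Event 2 (sale 17): sell min(17,43)=17. stock: 43 - 17 = 26. total_sold = 17
  Event 3 (restock 31): 26 + 31 = 57
  Event 4 (sale 12): sell min(12,57)=12. stock: 57 - 12 = 45. total_sold = 29
  Event 5 (return 4): 45 + 4 = 49
  Event 6 (restock 7): 49 + 7 = 56
  Event 7 (sale 21): sell min(21,56)=21. stock: 56 - 21 = 35. total_sold = 50
  Event 8 (restock 29): 35 + 29 = 64
  Event 9 (sale 19): sell min(19,64)=19. stock: 64 - 19 = 45. total_sold = 69
  Event 10 (sale 9): sell min(9,45)=9. stock: 45 - 9 = 36. total_sold = 78
  Event 11 (sale 4): sell min(4,36)=4. stock: 36 - 4 = 32. total_sold = 82
  Event 12 (sale 20): sell min(20,32)=20. stock: 32 - 20 = 12. total_sold = 102
Final: stock = 12, total_sold = 102

Checking against threshold 12:
  After event 1: stock=43 > 12
  After event 2: stock=26 > 12
  After event 3: stock=57 > 12
  After event 4: stock=45 > 12
  After event 5: stock=49 > 12
  After event 6: stock=56 > 12
  After event 7: stock=35 > 12
  After event 8: stock=64 > 12
  After event 9: stock=45 > 12
  After event 10: stock=36 > 12
  After event 11: stock=32 > 12
  After event 12: stock=12 <= 12 -> ALERT
Alert events: [12]. Count = 1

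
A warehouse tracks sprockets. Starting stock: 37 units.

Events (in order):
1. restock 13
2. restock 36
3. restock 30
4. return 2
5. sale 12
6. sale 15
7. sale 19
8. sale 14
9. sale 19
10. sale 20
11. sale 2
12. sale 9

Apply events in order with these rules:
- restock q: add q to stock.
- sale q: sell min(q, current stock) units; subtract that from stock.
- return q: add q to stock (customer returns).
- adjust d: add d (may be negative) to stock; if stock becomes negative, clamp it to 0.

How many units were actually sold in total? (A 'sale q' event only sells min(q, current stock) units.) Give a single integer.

Answer: 110

Derivation:
Processing events:
Start: stock = 37
  Event 1 (restock 13): 37 + 13 = 50
  Event 2 (restock 36): 50 + 36 = 86
  Event 3 (restock 30): 86 + 30 = 116
  Event 4 (return 2): 116 + 2 = 118
  Event 5 (sale 12): sell min(12,118)=12. stock: 118 - 12 = 106. total_sold = 12
  Event 6 (sale 15): sell min(15,106)=15. stock: 106 - 15 = 91. total_sold = 27
  Event 7 (sale 19): sell min(19,91)=19. stock: 91 - 19 = 72. total_sold = 46
  Event 8 (sale 14): sell min(14,72)=14. stock: 72 - 14 = 58. total_sold = 60
  Event 9 (sale 19): sell min(19,58)=19. stock: 58 - 19 = 39. total_sold = 79
  Event 10 (sale 20): sell min(20,39)=20. stock: 39 - 20 = 19. total_sold = 99
  Event 11 (sale 2): sell min(2,19)=2. stock: 19 - 2 = 17. total_sold = 101
  Event 12 (sale 9): sell min(9,17)=9. stock: 17 - 9 = 8. total_sold = 110
Final: stock = 8, total_sold = 110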